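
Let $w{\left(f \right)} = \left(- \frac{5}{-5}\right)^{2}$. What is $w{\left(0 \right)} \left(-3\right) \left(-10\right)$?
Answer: $30$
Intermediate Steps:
$w{\left(f \right)} = 1$ ($w{\left(f \right)} = \left(\left(-5\right) \left(- \frac{1}{5}\right)\right)^{2} = 1^{2} = 1$)
$w{\left(0 \right)} \left(-3\right) \left(-10\right) = 1 \left(-3\right) \left(-10\right) = \left(-3\right) \left(-10\right) = 30$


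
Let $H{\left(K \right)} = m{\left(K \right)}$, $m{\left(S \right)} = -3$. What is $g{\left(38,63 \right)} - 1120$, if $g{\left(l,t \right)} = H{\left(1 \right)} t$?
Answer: $-1309$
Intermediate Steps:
$H{\left(K \right)} = -3$
$g{\left(l,t \right)} = - 3 t$
$g{\left(38,63 \right)} - 1120 = \left(-3\right) 63 - 1120 = -189 - 1120 = -1309$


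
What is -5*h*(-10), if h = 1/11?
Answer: 50/11 ≈ 4.5455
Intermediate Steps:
h = 1/11 ≈ 0.090909
-5*h*(-10) = -5*1/11*(-10) = -5/11*(-10) = 50/11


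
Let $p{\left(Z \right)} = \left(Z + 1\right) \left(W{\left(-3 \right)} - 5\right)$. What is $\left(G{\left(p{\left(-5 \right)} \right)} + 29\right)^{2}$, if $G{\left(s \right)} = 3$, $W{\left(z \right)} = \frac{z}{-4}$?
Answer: $1024$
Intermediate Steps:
$W{\left(z \right)} = - \frac{z}{4}$ ($W{\left(z \right)} = z \left(- \frac{1}{4}\right) = - \frac{z}{4}$)
$p{\left(Z \right)} = - \frac{17}{4} - \frac{17 Z}{4}$ ($p{\left(Z \right)} = \left(Z + 1\right) \left(\left(- \frac{1}{4}\right) \left(-3\right) - 5\right) = \left(1 + Z\right) \left(\frac{3}{4} - 5\right) = \left(1 + Z\right) \left(- \frac{17}{4}\right) = - \frac{17}{4} - \frac{17 Z}{4}$)
$\left(G{\left(p{\left(-5 \right)} \right)} + 29\right)^{2} = \left(3 + 29\right)^{2} = 32^{2} = 1024$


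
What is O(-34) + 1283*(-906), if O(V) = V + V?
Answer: -1162466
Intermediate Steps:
O(V) = 2*V
O(-34) + 1283*(-906) = 2*(-34) + 1283*(-906) = -68 - 1162398 = -1162466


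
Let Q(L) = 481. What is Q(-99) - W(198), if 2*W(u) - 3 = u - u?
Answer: 959/2 ≈ 479.50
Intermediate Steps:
W(u) = 3/2 (W(u) = 3/2 + (u - u)/2 = 3/2 + (½)*0 = 3/2 + 0 = 3/2)
Q(-99) - W(198) = 481 - 1*3/2 = 481 - 3/2 = 959/2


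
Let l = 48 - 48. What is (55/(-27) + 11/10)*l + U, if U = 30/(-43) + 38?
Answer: 1604/43 ≈ 37.302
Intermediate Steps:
U = 1604/43 (U = 30*(-1/43) + 38 = -30/43 + 38 = 1604/43 ≈ 37.302)
l = 0
(55/(-27) + 11/10)*l + U = (55/(-27) + 11/10)*0 + 1604/43 = (55*(-1/27) + 11*(1/10))*0 + 1604/43 = (-55/27 + 11/10)*0 + 1604/43 = -253/270*0 + 1604/43 = 0 + 1604/43 = 1604/43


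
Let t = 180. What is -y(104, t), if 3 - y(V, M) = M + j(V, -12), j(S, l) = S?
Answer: 281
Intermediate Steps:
y(V, M) = 3 - M - V (y(V, M) = 3 - (M + V) = 3 + (-M - V) = 3 - M - V)
-y(104, t) = -(3 - 1*180 - 1*104) = -(3 - 180 - 104) = -1*(-281) = 281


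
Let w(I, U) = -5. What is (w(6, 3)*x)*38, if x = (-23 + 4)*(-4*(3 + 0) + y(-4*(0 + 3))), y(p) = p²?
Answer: 476520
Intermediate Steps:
x = -2508 (x = (-23 + 4)*(-4*(3 + 0) + (-4*(0 + 3))²) = -19*(-4*3 + (-4*3)²) = -19*(-12 + (-12)²) = -19*(-12 + 144) = -19*132 = -2508)
(w(6, 3)*x)*38 = -5*(-2508)*38 = 12540*38 = 476520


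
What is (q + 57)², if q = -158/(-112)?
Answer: 10699441/3136 ≈ 3411.8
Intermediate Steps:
q = 79/56 (q = -158*(-1/112) = 79/56 ≈ 1.4107)
(q + 57)² = (79/56 + 57)² = (3271/56)² = 10699441/3136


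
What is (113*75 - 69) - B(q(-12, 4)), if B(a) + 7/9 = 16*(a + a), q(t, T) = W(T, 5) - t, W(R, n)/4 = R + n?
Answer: 61837/9 ≈ 6870.8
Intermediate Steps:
W(R, n) = 4*R + 4*n (W(R, n) = 4*(R + n) = 4*R + 4*n)
q(t, T) = 20 - t + 4*T (q(t, T) = (4*T + 4*5) - t = (4*T + 20) - t = (20 + 4*T) - t = 20 - t + 4*T)
B(a) = -7/9 + 32*a (B(a) = -7/9 + 16*(a + a) = -7/9 + 16*(2*a) = -7/9 + 32*a)
(113*75 - 69) - B(q(-12, 4)) = (113*75 - 69) - (-7/9 + 32*(20 - 1*(-12) + 4*4)) = (8475 - 69) - (-7/9 + 32*(20 + 12 + 16)) = 8406 - (-7/9 + 32*48) = 8406 - (-7/9 + 1536) = 8406 - 1*13817/9 = 8406 - 13817/9 = 61837/9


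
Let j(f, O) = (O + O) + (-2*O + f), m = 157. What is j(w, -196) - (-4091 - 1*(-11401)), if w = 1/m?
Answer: -1147669/157 ≈ -7310.0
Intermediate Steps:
w = 1/157 ≈ 0.0063694
j(f, O) = f (j(f, O) = 2*O + (f - 2*O) = f)
j(w, -196) - (-4091 - 1*(-11401)) = 1/157 - (-4091 - 1*(-11401)) = 1/157 - (-4091 + 11401) = 1/157 - 1*7310 = 1/157 - 7310 = -1147669/157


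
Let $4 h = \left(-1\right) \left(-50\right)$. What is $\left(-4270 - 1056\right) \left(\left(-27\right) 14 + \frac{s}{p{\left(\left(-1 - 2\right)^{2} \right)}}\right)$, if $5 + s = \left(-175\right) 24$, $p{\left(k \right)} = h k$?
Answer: $\frac{99553592}{45} \approx 2.2123 \cdot 10^{6}$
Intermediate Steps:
$h = \frac{25}{2}$ ($h = \frac{\left(-1\right) \left(-50\right)}{4} = \frac{1}{4} \cdot 50 = \frac{25}{2} \approx 12.5$)
$p{\left(k \right)} = \frac{25 k}{2}$
$s = -4205$ ($s = -5 - 4200 = -4205$)
$\left(-4270 - 1056\right) \left(\left(-27\right) 14 + \frac{s}{p{\left(\left(-1 - 2\right)^{2} \right)}}\right) = \left(-4270 - 1056\right) \left(\left(-27\right) 14 - \frac{4205}{\frac{25}{2} \left(-1 - 2\right)^{2}}\right) = - 5326 \left(-378 - \frac{4205}{\frac{25}{2} \left(-3\right)^{2}}\right) = - 5326 \left(-378 - \frac{4205}{\frac{25}{2} \cdot 9}\right) = - 5326 \left(-378 - \frac{4205}{\frac{225}{2}}\right) = - 5326 \left(-378 - \frac{1682}{45}\right) = \left(-5326\right) \left(- \frac{18692}{45}\right) = \frac{99553592}{45}$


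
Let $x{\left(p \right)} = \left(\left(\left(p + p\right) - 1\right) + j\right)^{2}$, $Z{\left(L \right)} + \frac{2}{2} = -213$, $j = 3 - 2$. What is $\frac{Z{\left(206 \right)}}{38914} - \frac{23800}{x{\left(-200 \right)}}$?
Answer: $- \frac{2400983}{15565600} \approx -0.15425$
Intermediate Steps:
$j = 1$
$Z{\left(L \right)} = -214$ ($Z{\left(L \right)} = -1 - 213 = -214$)
$x{\left(p \right)} = 4 p^{2}$ ($x{\left(p \right)} = \left(\left(\left(p + p\right) - 1\right) + 1\right)^{2} = \left(\left(2 p - 1\right) + 1\right)^{2} = \left(\left(-1 + 2 p\right) + 1\right)^{2} = \left(2 p\right)^{2} = 4 p^{2}$)
$\frac{Z{\left(206 \right)}}{38914} - \frac{23800}{x{\left(-200 \right)}} = - \frac{214}{38914} - \frac{23800}{4 \left(-200\right)^{2}} = \left(-214\right) \frac{1}{38914} - \frac{23800}{4 \cdot 40000} = - \frac{107}{19457} - \frac{23800}{160000} = - \frac{107}{19457} - \frac{119}{800} = - \frac{2400983}{15565600}$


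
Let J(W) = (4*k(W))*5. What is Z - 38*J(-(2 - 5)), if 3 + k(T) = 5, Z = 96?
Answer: -1424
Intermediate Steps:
k(T) = 2 (k(T) = -3 + 5 = 2)
J(W) = 40 (J(W) = (4*2)*5 = 8*5 = 40)
Z - 38*J(-(2 - 5)) = 96 - 38*40 = 96 - 1520 = -1424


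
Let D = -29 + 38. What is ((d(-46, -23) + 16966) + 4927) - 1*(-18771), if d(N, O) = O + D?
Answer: 40650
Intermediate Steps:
D = 9
d(N, O) = 9 + O (d(N, O) = O + 9 = 9 + O)
((d(-46, -23) + 16966) + 4927) - 1*(-18771) = (((9 - 23) + 16966) + 4927) - 1*(-18771) = ((-14 + 16966) + 4927) + 18771 = (16952 + 4927) + 18771 = 21879 + 18771 = 40650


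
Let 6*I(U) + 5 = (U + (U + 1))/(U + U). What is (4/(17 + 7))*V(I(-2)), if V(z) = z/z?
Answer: ⅙ ≈ 0.16667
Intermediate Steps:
I(U) = -⅚ + (1 + 2*U)/(12*U) (I(U) = -⅚ + ((U + (U + 1))/(U + U))/6 = -⅚ + ((U + (1 + U))/((2*U)))/6 = -⅚ + ((1 + 2*U)*(1/(2*U)))/6 = -⅚ + ((1 + 2*U)/(2*U))/6 = -⅚ + (1 + 2*U)/(12*U))
V(z) = 1
(4/(17 + 7))*V(I(-2)) = (4/(17 + 7))*1 = (4/24)*1 = ((1/24)*4)*1 = (⅙)*1 = ⅙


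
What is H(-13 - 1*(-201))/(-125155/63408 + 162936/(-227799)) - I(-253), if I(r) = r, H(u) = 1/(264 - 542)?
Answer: 16863590308147/66654154727 ≈ 253.00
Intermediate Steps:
H(u) = -1/278 (H(u) = 1/(-278) = -1/278)
H(-13 - 1*(-201))/(-125155/63408 + 162936/(-227799)) - I(-253) = -1/(278*(-125155/63408 + 162936/(-227799))) - 1*(-253) = -1/(278*(-125155*1/63408 + 162936*(-1/227799))) + 253 = -1/(278*(-125155/63408 - 18104/25311)) + 253 = -1/(278*(-479526293/178324432)) + 253 = -1/278*(-178324432/479526293) + 253 = 89162216/66654154727 + 253 = 16863590308147/66654154727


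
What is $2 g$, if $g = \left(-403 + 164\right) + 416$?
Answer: $354$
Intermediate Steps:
$g = 177$ ($g = -239 + 416 = 177$)
$2 g = 2 \cdot 177 = 354$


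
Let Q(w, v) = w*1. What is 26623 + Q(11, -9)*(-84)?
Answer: 25699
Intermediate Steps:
Q(w, v) = w
26623 + Q(11, -9)*(-84) = 26623 + 11*(-84) = 26623 - 924 = 25699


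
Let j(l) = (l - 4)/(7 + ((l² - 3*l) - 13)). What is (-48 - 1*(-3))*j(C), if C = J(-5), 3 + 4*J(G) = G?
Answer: 135/2 ≈ 67.500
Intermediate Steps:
J(G) = -¾ + G/4
C = -2 (C = -¾ + (¼)*(-5) = -¾ - 5/4 = -2)
j(l) = (-4 + l)/(-6 + l² - 3*l) (j(l) = (-4 + l)/(7 + (-13 + l² - 3*l)) = (-4 + l)/(-6 + l² - 3*l))
(-48 - 1*(-3))*j(C) = (-48 - 1*(-3))*((4 - 1*(-2))/(6 - 1*(-2)² + 3*(-2))) = (-48 + 3)*((4 + 2)/(6 - 1*4 - 6)) = -45*6/(6 - 4 - 6) = -45*6/(-4) = -(-45)*6/4 = -45*(-3/2) = 135/2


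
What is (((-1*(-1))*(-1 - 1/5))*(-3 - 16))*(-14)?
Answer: -1596/5 ≈ -319.20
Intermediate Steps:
(((-1*(-1))*(-1 - 1/5))*(-3 - 16))*(-14) = ((1*(-1 - 1*1/5))*(-19))*(-14) = ((1*(-1 - 1/5))*(-19))*(-14) = ((1*(-6/5))*(-19))*(-14) = -6/5*(-19)*(-14) = (114/5)*(-14) = -1596/5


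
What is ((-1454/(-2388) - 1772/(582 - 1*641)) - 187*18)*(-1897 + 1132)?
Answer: 59915456625/23482 ≈ 2.5515e+6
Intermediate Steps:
((-1454/(-2388) - 1772/(582 - 1*641)) - 187*18)*(-1897 + 1132) = ((-1454*(-1/2388) - 1772/(582 - 641)) - 3366)*(-765) = ((727/1194 - 1772/(-59)) - 3366)*(-765) = ((727/1194 - 1772*(-1/59)) - 3366)*(-765) = ((727/1194 + 1772/59) - 3366)*(-765) = (2158661/70446 - 3366)*(-765) = -234962575/70446*(-765) = 59915456625/23482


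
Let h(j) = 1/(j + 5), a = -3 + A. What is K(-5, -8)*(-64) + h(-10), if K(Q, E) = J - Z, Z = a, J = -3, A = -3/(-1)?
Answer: 959/5 ≈ 191.80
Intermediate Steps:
A = 3 (A = -3*(-1) = 3)
a = 0 (a = -3 + 3 = 0)
h(j) = 1/(5 + j)
Z = 0
K(Q, E) = -3 (K(Q, E) = -3 - 1*0 = -3 + 0 = -3)
K(-5, -8)*(-64) + h(-10) = -3*(-64) + 1/(5 - 10) = 192 + 1/(-5) = 192 - ⅕ = 959/5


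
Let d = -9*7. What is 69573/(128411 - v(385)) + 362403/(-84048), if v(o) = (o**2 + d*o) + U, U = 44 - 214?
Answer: 464047919/43060592 ≈ 10.777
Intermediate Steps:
d = -63
U = -170
v(o) = -170 + o**2 - 63*o (v(o) = (o**2 - 63*o) - 170 = -170 + o**2 - 63*o)
69573/(128411 - v(385)) + 362403/(-84048) = 69573/(128411 - (-170 + 385**2 - 63*385)) + 362403/(-84048) = 69573/(128411 - (-170 + 148225 - 24255)) + 362403*(-1/84048) = 69573/(128411 - 1*123800) - 120801/28016 = 69573/(128411 - 123800) - 120801/28016 = 69573/4611 - 120801/28016 = 69573*(1/4611) - 120801/28016 = 23191/1537 - 120801/28016 = 464047919/43060592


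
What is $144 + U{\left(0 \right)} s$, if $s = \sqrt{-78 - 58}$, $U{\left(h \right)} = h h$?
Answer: $144$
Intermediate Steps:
$U{\left(h \right)} = h^{2}$
$s = 2 i \sqrt{34}$ ($s = \sqrt{-136} = 2 i \sqrt{34} \approx 11.662 i$)
$144 + U{\left(0 \right)} s = 144 + 0^{2} \cdot 2 i \sqrt{34} = 144 + 0 \cdot 2 i \sqrt{34} = 144 + 0 = 144$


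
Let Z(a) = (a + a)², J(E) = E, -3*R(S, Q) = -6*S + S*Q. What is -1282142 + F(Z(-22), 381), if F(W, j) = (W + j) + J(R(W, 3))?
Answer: -1277889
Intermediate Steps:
R(S, Q) = 2*S - Q*S/3 (R(S, Q) = -(-6*S + S*Q)/3 = -(-6*S + Q*S)/3 = 2*S - Q*S/3)
Z(a) = 4*a² (Z(a) = (2*a)² = 4*a²)
F(W, j) = j + 2*W (F(W, j) = (W + j) + W*(6 - 1*3)/3 = (W + j) + W*(6 - 3)/3 = (W + j) + (⅓)*W*3 = (W + j) + W = j + 2*W)
-1282142 + F(Z(-22), 381) = -1282142 + (381 + 2*(4*(-22)²)) = -1282142 + (381 + 2*(4*484)) = -1282142 + (381 + 2*1936) = -1282142 + (381 + 3872) = -1282142 + 4253 = -1277889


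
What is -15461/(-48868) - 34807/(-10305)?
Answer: 1860274081/503584740 ≈ 3.6941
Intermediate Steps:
-15461/(-48868) - 34807/(-10305) = -15461*(-1/48868) - 34807*(-1/10305) = 15461/48868 + 34807/10305 = 1860274081/503584740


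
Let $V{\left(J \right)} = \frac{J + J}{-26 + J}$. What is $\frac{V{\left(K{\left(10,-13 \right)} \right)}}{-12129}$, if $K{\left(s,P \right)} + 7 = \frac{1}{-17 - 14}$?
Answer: $- \frac{109}{3105024} \approx -3.5104 \cdot 10^{-5}$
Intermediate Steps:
$K{\left(s,P \right)} = - \frac{218}{31}$ ($K{\left(s,P \right)} = -7 + \frac{1}{-17 - 14} = -7 + \frac{1}{-31} = -7 - \frac{1}{31} = - \frac{218}{31}$)
$V{\left(J \right)} = \frac{2 J}{-26 + J}$
$\frac{V{\left(K{\left(10,-13 \right)} \right)}}{-12129} = \frac{2 \left(- \frac{218}{31}\right) \frac{1}{-26 - \frac{218}{31}}}{-12129} = 2 \left(- \frac{218}{31}\right) \frac{1}{- \frac{1024}{31}} \left(- \frac{1}{12129}\right) = 2 \left(- \frac{218}{31}\right) \left(- \frac{31}{1024}\right) \left(- \frac{1}{12129}\right) = \frac{109}{256} \left(- \frac{1}{12129}\right) = - \frac{109}{3105024}$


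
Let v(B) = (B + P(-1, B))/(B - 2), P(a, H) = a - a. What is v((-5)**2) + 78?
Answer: 1819/23 ≈ 79.087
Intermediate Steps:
P(a, H) = 0
v(B) = B/(-2 + B) (v(B) = (B + 0)/(B - 2) = B/(-2 + B))
v((-5)**2) + 78 = (-5)**2/(-2 + (-5)**2) + 78 = 25/(-2 + 25) + 78 = 25/23 + 78 = 1819/23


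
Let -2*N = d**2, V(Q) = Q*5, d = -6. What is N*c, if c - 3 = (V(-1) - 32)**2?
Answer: -24696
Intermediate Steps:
V(Q) = 5*Q
N = -18 (N = -1/2*(-6)**2 = -1/2*36 = -18)
c = 1372 (c = 3 + (5*(-1) - 32)**2 = 3 + (-5 - 32)**2 = 3 + (-37)**2 = 3 + 1369 = 1372)
N*c = -18*1372 = -24696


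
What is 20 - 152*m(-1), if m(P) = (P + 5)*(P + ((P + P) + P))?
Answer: 2452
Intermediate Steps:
m(P) = 4*P*(5 + P) (m(P) = (5 + P)*(P + (2*P + P)) = (5 + P)*(P + 3*P) = (5 + P)*(4*P) = 4*P*(5 + P))
20 - 152*m(-1) = 20 - 608*(-1)*(5 - 1) = 20 - 608*(-1)*4 = 20 - 152*(-16) = 20 + 2432 = 2452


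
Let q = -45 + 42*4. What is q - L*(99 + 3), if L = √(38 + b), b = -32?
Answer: 123 - 102*√6 ≈ -126.85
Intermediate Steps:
q = 123 (q = -45 + 168 = 123)
L = √6 (L = √(38 - 32) = √6 ≈ 2.4495)
q - L*(99 + 3) = 123 - √6*(99 + 3) = 123 - √6*102 = 123 - 102*√6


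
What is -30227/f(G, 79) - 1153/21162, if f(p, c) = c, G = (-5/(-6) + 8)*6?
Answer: -639754861/1671798 ≈ -382.67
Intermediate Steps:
G = 53 (G = (-5*(-⅙) + 8)*6 = (⅚ + 8)*6 = (53/6)*6 = 53)
-30227/f(G, 79) - 1153/21162 = -30227/79 - 1153/21162 = -639754861/1671798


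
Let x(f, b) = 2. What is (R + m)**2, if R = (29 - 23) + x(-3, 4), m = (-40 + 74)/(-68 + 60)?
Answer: 225/16 ≈ 14.063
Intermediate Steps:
m = -17/4 (m = 34/(-8) = 34*(-1/8) = -17/4 ≈ -4.2500)
R = 8 (R = (29 - 23) + 2 = 6 + 2 = 8)
(R + m)**2 = (8 - 17/4)**2 = (15/4)**2 = 225/16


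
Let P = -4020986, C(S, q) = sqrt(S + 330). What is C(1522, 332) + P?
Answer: -4020986 + 2*sqrt(463) ≈ -4.0209e+6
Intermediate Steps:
C(S, q) = sqrt(330 + S)
C(1522, 332) + P = sqrt(330 + 1522) - 4020986 = sqrt(1852) - 4020986 = 2*sqrt(463) - 4020986 = -4020986 + 2*sqrt(463)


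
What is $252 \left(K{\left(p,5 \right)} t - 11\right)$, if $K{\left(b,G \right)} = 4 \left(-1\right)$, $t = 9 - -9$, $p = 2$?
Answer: $-20916$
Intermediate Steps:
$t = 18$ ($t = 9 + 9 = 18$)
$K{\left(b,G \right)} = -4$
$252 \left(K{\left(p,5 \right)} t - 11\right) = 252 \left(\left(-4\right) 18 - 11\right) = 252 \left(-72 - 11\right) = 252 \left(-83\right) = -20916$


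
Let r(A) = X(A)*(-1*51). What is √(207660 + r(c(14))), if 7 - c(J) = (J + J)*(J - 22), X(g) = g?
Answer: √195879 ≈ 442.58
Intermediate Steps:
c(J) = 7 - 2*J*(-22 + J) (c(J) = 7 - (J + J)*(J - 22) = 7 - 2*J*(-22 + J))
r(A) = -51*A (r(A) = A*(-1*51) = A*(-51) = -51*A)
√(207660 + r(c(14))) = √(207660 - 51*(7 - 2*14² + 44*14)) = √(207660 - 51*(7 - 2*196 + 616)) = √(207660 - 51*(7 - 392 + 616)) = √(207660 - 51*231) = √(207660 - 11781) = √195879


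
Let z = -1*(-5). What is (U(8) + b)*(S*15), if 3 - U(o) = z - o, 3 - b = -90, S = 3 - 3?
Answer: 0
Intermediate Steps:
z = 5
S = 0
b = 93 (b = 3 - 1*(-90) = 3 + 90 = 93)
U(o) = -2 + o (U(o) = 3 - (5 - o) = 3 + (-5 + o) = -2 + o)
(U(8) + b)*(S*15) = ((-2 + 8) + 93)*(0*15) = (6 + 93)*0 = 99*0 = 0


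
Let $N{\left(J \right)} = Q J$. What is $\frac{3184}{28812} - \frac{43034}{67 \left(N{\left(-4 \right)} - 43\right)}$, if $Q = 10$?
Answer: $\frac{314400458}{40055883} \approx 7.849$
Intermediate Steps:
$N{\left(J \right)} = 10 J$
$\frac{3184}{28812} - \frac{43034}{67 \left(N{\left(-4 \right)} - 43\right)} = \frac{3184}{28812} - \frac{43034}{67 \left(10 \left(-4\right) - 43\right)} = 3184 \cdot \frac{1}{28812} - \frac{43034}{67 \left(-40 - 43\right)} = \frac{796}{7203} - \frac{43034}{67 \left(-83\right)} = \frac{796}{7203} - \frac{43034}{-5561} = \frac{796}{7203} - - \frac{43034}{5561} = \frac{796}{7203} + \frac{43034}{5561} = \frac{314400458}{40055883}$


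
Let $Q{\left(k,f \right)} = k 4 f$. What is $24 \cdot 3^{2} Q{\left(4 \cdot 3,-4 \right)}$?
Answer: $-41472$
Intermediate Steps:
$Q{\left(k,f \right)} = 4 f k$ ($Q{\left(k,f \right)} = 4 k f = 4 f k$)
$24 \cdot 3^{2} Q{\left(4 \cdot 3,-4 \right)} = 24 \cdot 3^{2} \cdot 4 \left(-4\right) 4 \cdot 3 = 24 \cdot 9 \cdot 4 \left(-4\right) 12 = 216 \left(-192\right) = -41472$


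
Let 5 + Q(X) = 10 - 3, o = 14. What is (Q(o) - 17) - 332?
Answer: -347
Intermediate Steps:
Q(X) = 2 (Q(X) = -5 + (10 - 3) = -5 + 7 = 2)
(Q(o) - 17) - 332 = (2 - 17) - 332 = -15 - 332 = -347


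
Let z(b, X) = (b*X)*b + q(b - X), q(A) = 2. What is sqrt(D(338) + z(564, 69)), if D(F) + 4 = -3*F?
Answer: 2*sqrt(5486902) ≈ 4684.8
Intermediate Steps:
z(b, X) = 2 + X*b**2 (z(b, X) = (b*X)*b + 2 = (X*b)*b + 2 = X*b**2 + 2 = 2 + X*b**2)
D(F) = -4 - 3*F
sqrt(D(338) + z(564, 69)) = sqrt((-4 - 3*338) + (2 + 69*564**2)) = sqrt((-4 - 1014) + (2 + 69*318096)) = sqrt(-1018 + (2 + 21948624)) = sqrt(-1018 + 21948626) = sqrt(21947608) = 2*sqrt(5486902)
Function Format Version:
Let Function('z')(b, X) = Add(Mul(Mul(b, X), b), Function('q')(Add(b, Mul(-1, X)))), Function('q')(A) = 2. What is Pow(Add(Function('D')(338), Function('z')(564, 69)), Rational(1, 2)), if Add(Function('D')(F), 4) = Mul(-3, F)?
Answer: Mul(2, Pow(5486902, Rational(1, 2))) ≈ 4684.8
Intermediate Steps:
Function('z')(b, X) = Add(2, Mul(X, Pow(b, 2))) (Function('z')(b, X) = Add(Mul(Mul(b, X), b), 2) = Add(Mul(Mul(X, b), b), 2) = Add(Mul(X, Pow(b, 2)), 2) = Add(2, Mul(X, Pow(b, 2))))
Function('D')(F) = Add(-4, Mul(-3, F))
Pow(Add(Function('D')(338), Function('z')(564, 69)), Rational(1, 2)) = Pow(Add(Add(-4, Mul(-3, 338)), Add(2, Mul(69, Pow(564, 2)))), Rational(1, 2)) = Pow(Add(Add(-4, -1014), Add(2, Mul(69, 318096))), Rational(1, 2)) = Pow(Add(-1018, Add(2, 21948624)), Rational(1, 2)) = Pow(Add(-1018, 21948626), Rational(1, 2)) = Pow(21947608, Rational(1, 2)) = Mul(2, Pow(5486902, Rational(1, 2)))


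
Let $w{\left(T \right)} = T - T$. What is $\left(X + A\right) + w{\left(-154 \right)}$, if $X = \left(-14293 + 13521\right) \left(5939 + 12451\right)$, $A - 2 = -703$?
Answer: $-14197781$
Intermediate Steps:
$A = -701$ ($A = 2 - 703 = -701$)
$X = -14197080$ ($X = \left(-772\right) 18390 = -14197080$)
$w{\left(T \right)} = 0$
$\left(X + A\right) + w{\left(-154 \right)} = \left(-14197080 - 701\right) + 0 = -14197781 + 0 = -14197781$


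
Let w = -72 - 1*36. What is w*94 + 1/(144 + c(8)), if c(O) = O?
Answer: -1543103/152 ≈ -10152.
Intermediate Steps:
w = -108 (w = -72 - 36 = -108)
w*94 + 1/(144 + c(8)) = -108*94 + 1/(144 + 8) = -10152 + 1/152 = -1543103/152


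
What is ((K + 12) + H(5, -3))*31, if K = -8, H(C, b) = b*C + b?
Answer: -434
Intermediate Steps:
H(C, b) = b + C*b (H(C, b) = C*b + b = b + C*b)
((K + 12) + H(5, -3))*31 = ((-8 + 12) - 3*(1 + 5))*31 = (4 - 3*6)*31 = (4 - 18)*31 = -14*31 = -434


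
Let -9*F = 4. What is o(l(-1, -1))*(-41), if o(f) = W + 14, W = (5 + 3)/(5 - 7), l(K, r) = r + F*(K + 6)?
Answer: -410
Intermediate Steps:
F = -4/9 (F = -1/9*4 = -4/9 ≈ -0.44444)
l(K, r) = -8/3 + r - 4*K/9 (l(K, r) = r - 4*(K + 6)/9 = r - 4*(6 + K)/9 = r + (-8/3 - 4*K/9) = -8/3 + r - 4*K/9)
W = -4 (W = 8/(-2) = 8*(-1/2) = -4)
o(f) = 10 (o(f) = -4 + 14 = 10)
o(l(-1, -1))*(-41) = 10*(-41) = -410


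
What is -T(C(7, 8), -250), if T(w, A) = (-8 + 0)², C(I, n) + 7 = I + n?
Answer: -64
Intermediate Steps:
C(I, n) = -7 + I + n (C(I, n) = -7 + (I + n) = -7 + I + n)
T(w, A) = 64 (T(w, A) = (-8)² = 64)
-T(C(7, 8), -250) = -1*64 = -64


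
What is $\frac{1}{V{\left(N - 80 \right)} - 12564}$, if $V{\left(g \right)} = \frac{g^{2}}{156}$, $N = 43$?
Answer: $- \frac{156}{1958615} \approx -7.9648 \cdot 10^{-5}$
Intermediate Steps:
$V{\left(g \right)} = \frac{g^{2}}{156}$ ($V{\left(g \right)} = g^{2} \cdot \frac{1}{156} = \frac{g^{2}}{156}$)
$\frac{1}{V{\left(N - 80 \right)} - 12564} = \frac{1}{\frac{\left(43 - 80\right)^{2}}{156} - 12564} = \frac{1}{\frac{\left(-37\right)^{2}}{156} - 12564} = \frac{1}{\frac{1}{156} \cdot 1369 - 12564} = \frac{1}{\frac{1369}{156} - 12564} = \frac{1}{- \frac{1958615}{156}} = - \frac{156}{1958615}$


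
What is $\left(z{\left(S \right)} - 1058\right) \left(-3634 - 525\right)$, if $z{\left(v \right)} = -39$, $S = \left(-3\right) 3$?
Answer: $4562423$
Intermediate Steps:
$S = -9$
$\left(z{\left(S \right)} - 1058\right) \left(-3634 - 525\right) = \left(-39 - 1058\right) \left(-3634 - 525\right) = \left(-1097\right) \left(-4159\right) = 4562423$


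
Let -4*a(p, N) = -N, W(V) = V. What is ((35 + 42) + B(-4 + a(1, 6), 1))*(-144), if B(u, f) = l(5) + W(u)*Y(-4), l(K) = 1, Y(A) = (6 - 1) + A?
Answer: -10872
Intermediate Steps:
Y(A) = 5 + A
a(p, N) = N/4 (a(p, N) = -(-1)*N/4 = N/4)
B(u, f) = 1 + u (B(u, f) = 1 + u*(5 - 4) = 1 + u*1 = 1 + u)
((35 + 42) + B(-4 + a(1, 6), 1))*(-144) = ((35 + 42) + (1 + (-4 + (1/4)*6)))*(-144) = (77 + (1 + (-4 + 3/2)))*(-144) = (77 + (1 - 5/2))*(-144) = (77 - 3/2)*(-144) = (151/2)*(-144) = -10872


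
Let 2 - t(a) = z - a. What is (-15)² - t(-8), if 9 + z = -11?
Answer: 211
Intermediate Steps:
z = -20 (z = -9 - 11 = -20)
t(a) = 22 + a (t(a) = 2 - (-20 - a) = 2 + (20 + a) = 22 + a)
(-15)² - t(-8) = (-15)² - (22 - 8) = 225 - 1*14 = 225 - 14 = 211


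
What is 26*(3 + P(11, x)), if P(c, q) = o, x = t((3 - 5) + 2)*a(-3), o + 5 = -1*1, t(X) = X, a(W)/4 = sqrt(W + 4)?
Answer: -78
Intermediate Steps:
a(W) = 4*sqrt(4 + W) (a(W) = 4*sqrt(W + 4) = 4*sqrt(4 + W))
o = -6 (o = -5 - 1*1 = -5 - 1 = -6)
x = 0 (x = ((3 - 5) + 2)*(4*sqrt(4 - 3)) = (-2 + 2)*(4*sqrt(1)) = 0*(4*1) = 0*4 = 0)
P(c, q) = -6
26*(3 + P(11, x)) = 26*(3 - 6) = 26*(-3) = -78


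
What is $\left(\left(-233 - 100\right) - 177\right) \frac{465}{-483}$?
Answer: $\frac{79050}{161} \approx 490.99$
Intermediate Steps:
$\left(\left(-233 - 100\right) - 177\right) \frac{465}{-483} = \left(-333 - 177\right) 465 \left(- \frac{1}{483}\right) = \left(-510\right) \left(- \frac{155}{161}\right) = \frac{79050}{161}$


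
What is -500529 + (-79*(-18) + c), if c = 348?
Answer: -498759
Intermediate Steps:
-500529 + (-79*(-18) + c) = -500529 + (-79*(-18) + 348) = -500529 + (1422 + 348) = -500529 + 1770 = -498759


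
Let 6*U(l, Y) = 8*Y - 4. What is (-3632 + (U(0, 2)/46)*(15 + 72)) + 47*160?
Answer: 89511/23 ≈ 3891.8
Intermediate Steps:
U(l, Y) = -2/3 + 4*Y/3 (U(l, Y) = (8*Y - 4)/6 = (-4 + 8*Y)/6 = -2/3 + 4*Y/3)
(-3632 + (U(0, 2)/46)*(15 + 72)) + 47*160 = (-3632 + ((-2/3 + (4/3)*2)/46)*(15 + 72)) + 47*160 = (-3632 + ((-2/3 + 8/3)*(1/46))*87) + 7520 = (-3632 + (2*(1/46))*87) + 7520 = (-3632 + (1/23)*87) + 7520 = (-3632 + 87/23) + 7520 = -83449/23 + 7520 = 89511/23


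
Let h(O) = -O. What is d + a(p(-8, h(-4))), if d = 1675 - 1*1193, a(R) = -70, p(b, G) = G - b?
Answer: 412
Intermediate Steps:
d = 482 (d = 1675 - 1193 = 482)
d + a(p(-8, h(-4))) = 482 - 70 = 412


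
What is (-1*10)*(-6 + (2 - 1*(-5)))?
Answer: -10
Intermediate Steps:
(-1*10)*(-6 + (2 - 1*(-5))) = -10*(-6 + (2 + 5)) = -10*(-6 + 7) = -10*1 = -10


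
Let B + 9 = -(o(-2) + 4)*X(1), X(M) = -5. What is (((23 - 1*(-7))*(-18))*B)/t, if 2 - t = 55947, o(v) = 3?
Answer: 2808/11189 ≈ 0.25096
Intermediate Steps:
B = 26 (B = -9 - (3 + 4)*(-5) = -9 - 7*(-5) = -9 - 1*(-35) = -9 + 35 = 26)
t = -55945 (t = 2 - 1*55947 = 2 - 55947 = -55945)
(((23 - 1*(-7))*(-18))*B)/t = (((23 - 1*(-7))*(-18))*26)/(-55945) = (((23 + 7)*(-18))*26)*(-1/55945) = ((30*(-18))*26)*(-1/55945) = -540*26*(-1/55945) = -14040*(-1/55945) = 2808/11189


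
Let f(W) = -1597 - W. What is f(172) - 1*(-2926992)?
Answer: 2925223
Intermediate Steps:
f(172) - 1*(-2926992) = (-1597 - 1*172) - 1*(-2926992) = (-1597 - 172) + 2926992 = -1769 + 2926992 = 2925223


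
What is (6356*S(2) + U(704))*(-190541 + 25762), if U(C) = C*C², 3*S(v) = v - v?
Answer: -57493644640256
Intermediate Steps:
S(v) = 0 (S(v) = (v - v)/3 = (⅓)*0 = 0)
U(C) = C³
(6356*S(2) + U(704))*(-190541 + 25762) = (6356*0 + 704³)*(-190541 + 25762) = (0 + 348913664)*(-164779) = 348913664*(-164779) = -57493644640256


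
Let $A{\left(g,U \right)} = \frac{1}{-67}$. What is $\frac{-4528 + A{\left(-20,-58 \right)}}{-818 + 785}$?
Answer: $\frac{303377}{2211} \approx 137.21$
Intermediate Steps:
$A{\left(g,U \right)} = - \frac{1}{67}$
$\frac{-4528 + A{\left(-20,-58 \right)}}{-818 + 785} = \frac{-4528 - \frac{1}{67}}{-818 + 785} = - \frac{303377}{67 \left(-33\right)} = \left(- \frac{303377}{67}\right) \left(- \frac{1}{33}\right) = \frac{303377}{2211}$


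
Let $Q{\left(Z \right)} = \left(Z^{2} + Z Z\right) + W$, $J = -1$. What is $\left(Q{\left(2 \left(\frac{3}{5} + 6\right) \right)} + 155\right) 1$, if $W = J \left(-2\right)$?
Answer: $\frac{12637}{25} \approx 505.48$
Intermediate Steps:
$W = 2$ ($W = \left(-1\right) \left(-2\right) = 2$)
$Q{\left(Z \right)} = 2 + 2 Z^{2}$ ($Q{\left(Z \right)} = \left(Z^{2} + Z Z\right) + 2 = \left(Z^{2} + Z^{2}\right) + 2 = 2 Z^{2} + 2 = 2 + 2 Z^{2}$)
$\left(Q{\left(2 \left(\frac{3}{5} + 6\right) \right)} + 155\right) 1 = \left(\left(2 + 2 \left(2 \left(\frac{3}{5} + 6\right)\right)^{2}\right) + 155\right) 1 = \left(\left(2 + 2 \left(2 \cdot \frac{33}{5}\right)^{2}\right) + 155\right) 1 = \left(\left(2 + 2 \left(\frac{66}{5}\right)^{2}\right) + 155\right) 1 = \left(\left(2 + 2 \cdot \frac{4356}{25}\right) + 155\right) 1 = \left(\left(2 + \frac{8712}{25}\right) + 155\right) 1 = \left(\frac{8762}{25} + 155\right) 1 = \frac{12637}{25} \cdot 1 = \frac{12637}{25}$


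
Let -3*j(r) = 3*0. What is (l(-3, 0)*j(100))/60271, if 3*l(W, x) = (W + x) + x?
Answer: 0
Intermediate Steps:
j(r) = 0 (j(r) = -0 = -⅓*0 = 0)
l(W, x) = W/3 + 2*x/3 (l(W, x) = ((W + x) + x)/3 = (W + 2*x)/3 = W/3 + 2*x/3)
(l(-3, 0)*j(100))/60271 = (((⅓)*(-3) + (⅔)*0)*0)/60271 = ((-1 + 0)*0)*(1/60271) = -1*0*(1/60271) = 0*(1/60271) = 0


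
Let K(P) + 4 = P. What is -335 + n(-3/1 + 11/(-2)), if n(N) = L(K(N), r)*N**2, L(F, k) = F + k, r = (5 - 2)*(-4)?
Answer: -16841/8 ≈ -2105.1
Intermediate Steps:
K(P) = -4 + P
r = -12 (r = 3*(-4) = -12)
n(N) = N**2*(-16 + N) (n(N) = ((-4 + N) - 12)*N**2 = (-16 + N)*N**2 = N**2*(-16 + N))
-335 + n(-3/1 + 11/(-2)) = -335 + (-3/1 + 11/(-2))**2*(-16 + (-3/1 + 11/(-2))) = -335 + (-3*1 + 11*(-1/2))**2*(-16 + (-3*1 + 11*(-1/2))) = -335 + (-3 - 11/2)**2*(-16 + (-3 - 11/2)) = -335 + (-17/2)**2*(-16 - 17/2) = -335 + (289/4)*(-49/2) = -335 - 14161/8 = -16841/8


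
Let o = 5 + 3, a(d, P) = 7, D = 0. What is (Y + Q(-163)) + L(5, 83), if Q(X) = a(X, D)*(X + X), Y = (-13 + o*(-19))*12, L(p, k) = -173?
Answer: -4435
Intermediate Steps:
o = 8
Y = -1980 (Y = (-13 + 8*(-19))*12 = (-13 - 152)*12 = -165*12 = -1980)
Q(X) = 14*X (Q(X) = 7*(X + X) = 7*(2*X) = 14*X)
(Y + Q(-163)) + L(5, 83) = (-1980 + 14*(-163)) - 173 = (-1980 - 2282) - 173 = -4262 - 173 = -4435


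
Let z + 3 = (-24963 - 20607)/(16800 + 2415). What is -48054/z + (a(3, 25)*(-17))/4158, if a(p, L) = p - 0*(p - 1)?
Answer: 12188303741/1362438 ≈ 8946.0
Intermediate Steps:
a(p, L) = p (a(p, L) = p - 0*(-1 + p) = p - 1*0 = p + 0 = p)
z = -983/183 (z = -3 + (-24963 - 20607)/(16800 + 2415) = -3 - 45570/19215 = -3 - 45570*1/19215 = -3 - 434/183 = -983/183 ≈ -5.3716)
-48054/z + (a(3, 25)*(-17))/4158 = -48054/(-983/183) + (3*(-17))/4158 = -48054*(-183/983) - 51*1/4158 = 8793882/983 - 17/1386 = 12188303741/1362438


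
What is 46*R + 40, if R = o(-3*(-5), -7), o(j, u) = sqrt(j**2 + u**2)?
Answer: 40 + 46*sqrt(274) ≈ 801.44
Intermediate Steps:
R = sqrt(274) (R = sqrt((-3*(-5))**2 + (-7)**2) = sqrt(15**2 + 49) = sqrt(225 + 49) = sqrt(274) ≈ 16.553)
46*R + 40 = 46*sqrt(274) + 40 = 40 + 46*sqrt(274)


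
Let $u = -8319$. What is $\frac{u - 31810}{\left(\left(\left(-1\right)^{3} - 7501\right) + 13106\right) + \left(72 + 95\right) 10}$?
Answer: $- \frac{40129}{7274} \approx -5.5168$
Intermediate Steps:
$\frac{u - 31810}{\left(\left(\left(-1\right)^{3} - 7501\right) + 13106\right) + \left(72 + 95\right) 10} = \frac{-8319 - 31810}{\left(\left(\left(-1\right)^{3} - 7501\right) + 13106\right) + \left(72 + 95\right) 10} = - \frac{40129}{\left(\left(-1 - 7501\right) + 13106\right) + 167 \cdot 10} = - \frac{40129}{\left(-7502 + 13106\right) + 1670} = - \frac{40129}{5604 + 1670} = - \frac{40129}{7274}$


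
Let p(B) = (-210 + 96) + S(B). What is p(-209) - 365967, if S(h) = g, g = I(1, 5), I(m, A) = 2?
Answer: -366079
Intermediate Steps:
g = 2
S(h) = 2
p(B) = -112 (p(B) = (-210 + 96) + 2 = -114 + 2 = -112)
p(-209) - 365967 = -112 - 365967 = -366079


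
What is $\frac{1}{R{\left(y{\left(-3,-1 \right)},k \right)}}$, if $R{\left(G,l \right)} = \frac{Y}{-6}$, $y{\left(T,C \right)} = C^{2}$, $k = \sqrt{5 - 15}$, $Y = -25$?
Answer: $\frac{6}{25} \approx 0.24$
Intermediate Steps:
$k = i \sqrt{10}$ ($k = \sqrt{-10} = i \sqrt{10} \approx 3.1623 i$)
$R{\left(G,l \right)} = \frac{25}{6}$ ($R{\left(G,l \right)} = - \frac{25}{-6} = \left(-25\right) \left(- \frac{1}{6}\right) = \frac{25}{6}$)
$\frac{1}{R{\left(y{\left(-3,-1 \right)},k \right)}} = \frac{1}{\frac{25}{6}} = \frac{6}{25}$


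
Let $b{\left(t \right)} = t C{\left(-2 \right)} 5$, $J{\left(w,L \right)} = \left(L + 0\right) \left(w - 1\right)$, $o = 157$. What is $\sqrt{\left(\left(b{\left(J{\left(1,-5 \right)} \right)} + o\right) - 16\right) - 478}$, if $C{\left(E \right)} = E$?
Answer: $i \sqrt{337} \approx 18.358 i$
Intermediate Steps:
$J{\left(w,L \right)} = L \left(-1 + w\right)$
$b{\left(t \right)} = - 10 t$ ($b{\left(t \right)} = t \left(-2\right) 5 = - 2 t 5 = - 10 t$)
$\sqrt{\left(\left(b{\left(J{\left(1,-5 \right)} \right)} + o\right) - 16\right) - 478} = \sqrt{\left(\left(- 10 \left(- 5 \left(-1 + 1\right)\right) + 157\right) - 16\right) - 478} = \sqrt{\left(\left(- 10 \left(\left(-5\right) 0\right) + 157\right) - 16\right) - 478} = \sqrt{\left(\left(\left(-10\right) 0 + 157\right) - 16\right) - 478} = \sqrt{\left(\left(0 + 157\right) - 16\right) - 478} = \sqrt{\left(157 - 16\right) - 478} = \sqrt{141 - 478} = \sqrt{-337} = i \sqrt{337}$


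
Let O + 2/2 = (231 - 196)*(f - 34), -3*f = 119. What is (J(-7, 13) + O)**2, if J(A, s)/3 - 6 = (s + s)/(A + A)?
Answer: 2905749025/441 ≈ 6.5890e+6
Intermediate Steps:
f = -119/3 (f = -1/3*119 = -119/3 ≈ -39.667)
J(A, s) = 18 + 3*s/A (J(A, s) = 18 + 3*((s + s)/(A + A)) = 18 + 3*((2*s)/((2*A))) = 18 + 3*((2*s)*(1/(2*A))) = 18 + 3*(s/A) = 18 + 3*s/A)
O = -7738/3 (O = -1 + (231 - 196)*(-119/3 - 34) = -1 + 35*(-221/3) = -1 - 7735/3 = -7738/3 ≈ -2579.3)
(J(-7, 13) + O)**2 = ((18 + 3*13/(-7)) - 7738/3)**2 = ((18 + 3*13*(-1/7)) - 7738/3)**2 = ((18 - 39/7) - 7738/3)**2 = (87/7 - 7738/3)**2 = (-53905/21)**2 = 2905749025/441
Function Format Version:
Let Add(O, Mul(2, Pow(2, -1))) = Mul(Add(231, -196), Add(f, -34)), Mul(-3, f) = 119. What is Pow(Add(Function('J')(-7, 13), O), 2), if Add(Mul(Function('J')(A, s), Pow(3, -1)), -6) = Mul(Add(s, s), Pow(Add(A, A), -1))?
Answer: Rational(2905749025, 441) ≈ 6.5890e+6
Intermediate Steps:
f = Rational(-119, 3) (f = Mul(Rational(-1, 3), 119) = Rational(-119, 3) ≈ -39.667)
Function('J')(A, s) = Add(18, Mul(3, s, Pow(A, -1))) (Function('J')(A, s) = Add(18, Mul(3, Mul(Add(s, s), Pow(Add(A, A), -1)))) = Add(18, Mul(3, Mul(Mul(2, s), Pow(Mul(2, A), -1)))) = Add(18, Mul(3, Mul(Mul(2, s), Mul(Rational(1, 2), Pow(A, -1))))) = Add(18, Mul(3, Mul(s, Pow(A, -1)))) = Add(18, Mul(3, s, Pow(A, -1))))
O = Rational(-7738, 3) (O = Add(-1, Mul(Add(231, -196), Add(Rational(-119, 3), -34))) = Add(-1, Mul(35, Rational(-221, 3))) = Add(-1, Rational(-7735, 3)) = Rational(-7738, 3) ≈ -2579.3)
Pow(Add(Function('J')(-7, 13), O), 2) = Pow(Add(Add(18, Mul(3, 13, Pow(-7, -1))), Rational(-7738, 3)), 2) = Pow(Add(Add(18, Mul(3, 13, Rational(-1, 7))), Rational(-7738, 3)), 2) = Pow(Add(Add(18, Rational(-39, 7)), Rational(-7738, 3)), 2) = Pow(Add(Rational(87, 7), Rational(-7738, 3)), 2) = Pow(Rational(-53905, 21), 2) = Rational(2905749025, 441)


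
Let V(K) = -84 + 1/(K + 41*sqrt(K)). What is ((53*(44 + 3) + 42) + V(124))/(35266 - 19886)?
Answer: 953273/5986665 + 41*sqrt(31)/1484692920 ≈ 0.15923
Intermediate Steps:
((53*(44 + 3) + 42) + V(124))/(35266 - 19886) = ((53*(44 + 3) + 42) + (1 - 6888*sqrt(31) - 84*124)/(124 + 41*sqrt(124)))/(35266 - 19886) = ((53*47 + 42) + (1 - 6888*sqrt(31) - 10416)/(124 + 41*(2*sqrt(31))))/15380 = ((2491 + 42) + (1 - 6888*sqrt(31) - 10416)/(124 + 82*sqrt(31)))*(1/15380) = (2533 + (-10415 - 6888*sqrt(31))/(124 + 82*sqrt(31)))*(1/15380) = 2533/15380 + (-10415 - 6888*sqrt(31))/(15380*(124 + 82*sqrt(31)))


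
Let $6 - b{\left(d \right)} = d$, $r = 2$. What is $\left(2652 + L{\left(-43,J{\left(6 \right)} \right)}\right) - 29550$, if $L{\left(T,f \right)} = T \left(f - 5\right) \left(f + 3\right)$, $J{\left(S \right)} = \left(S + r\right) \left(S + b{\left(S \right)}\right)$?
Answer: $-121197$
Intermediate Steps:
$b{\left(d \right)} = 6 - d$
$J{\left(S \right)} = 12 + 6 S$ ($J{\left(S \right)} = \left(S + 2\right) \left(S - \left(-6 + S\right)\right) = \left(2 + S\right) 6 = 12 + 6 S$)
$L{\left(T,f \right)} = T \left(-5 + f\right) \left(3 + f\right)$
$\left(2652 + L{\left(-43,J{\left(6 \right)} \right)}\right) - 29550 = \left(2652 - 43 \left(-15 + \left(12 + 6 \cdot 6\right)^{2} - 2 \left(12 + 6 \cdot 6\right)\right)\right) - 29550 = \left(2652 - 43 \left(-15 + \left(12 + 36\right)^{2} - 2 \left(12 + 36\right)\right)\right) - 29550 = \left(2652 - 43 \left(-15 + 48^{2} - 96\right)\right) - 29550 = \left(2652 - 43 \left(-15 + 2304 - 96\right)\right) - 29550 = \left(2652 - 94299\right) - 29550 = -91647 - 29550 = -121197$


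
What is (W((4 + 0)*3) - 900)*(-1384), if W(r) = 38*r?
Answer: 614496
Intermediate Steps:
(W((4 + 0)*3) - 900)*(-1384) = (38*((4 + 0)*3) - 900)*(-1384) = (38*(4*3) - 900)*(-1384) = (38*12 - 900)*(-1384) = (456 - 900)*(-1384) = -444*(-1384) = 614496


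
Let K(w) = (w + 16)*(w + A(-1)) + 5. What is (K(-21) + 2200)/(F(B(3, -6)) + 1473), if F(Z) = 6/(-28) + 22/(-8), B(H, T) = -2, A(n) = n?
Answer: 64820/41161 ≈ 1.5748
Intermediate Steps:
K(w) = 5 + (-1 + w)*(16 + w) (K(w) = (w + 16)*(w - 1) + 5 = (16 + w)*(-1 + w) + 5 = (-1 + w)*(16 + w) + 5 = 5 + (-1 + w)*(16 + w))
F(Z) = -83/28 (F(Z) = 6*(-1/28) + 22*(-1/8) = -3/14 - 11/4 = -83/28)
(K(-21) + 2200)/(F(B(3, -6)) + 1473) = ((-11 + (-21)**2 + 15*(-21)) + 2200)/(-83/28 + 1473) = ((-11 + 441 - 315) + 2200)/(41161/28) = (115 + 2200)*(28/41161) = 2315*(28/41161) = 64820/41161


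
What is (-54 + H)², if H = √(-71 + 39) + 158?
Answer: 10784 + 832*I*√2 ≈ 10784.0 + 1176.6*I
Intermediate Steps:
H = 158 + 4*I*√2 (H = √(-32) + 158 = 4*I*√2 + 158 = 158 + 4*I*√2 ≈ 158.0 + 5.6569*I)
(-54 + H)² = (-54 + (158 + 4*I*√2))² = (104 + 4*I*√2)²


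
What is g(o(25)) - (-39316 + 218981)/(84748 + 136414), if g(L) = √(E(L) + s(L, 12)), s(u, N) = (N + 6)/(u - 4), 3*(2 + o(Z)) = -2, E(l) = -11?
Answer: -179665/221162 + I*√1370/10 ≈ -0.81237 + 3.7014*I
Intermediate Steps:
o(Z) = -8/3 (o(Z) = -2 + (⅓)*(-2) = -2 - ⅔ = -8/3)
s(u, N) = (6 + N)/(-4 + u)
g(L) = √(-11 + 18/(-4 + L)) (g(L) = √(-11 + (6 + 12)/(-4 + L)) = √(-11 + 18/(-4 + L)))
g(o(25)) - (-39316 + 218981)/(84748 + 136414) = √((62 - 11*(-8/3))/(-4 - 8/3)) - (-39316 + 218981)/(84748 + 136414) = √((62 + 88/3)/(-20/3)) - 179665/221162 = √(-3/20*274/3) - 179665/221162 = √(-137/10) - 1*179665/221162 = I*√1370/10 - 179665/221162 = -179665/221162 + I*√1370/10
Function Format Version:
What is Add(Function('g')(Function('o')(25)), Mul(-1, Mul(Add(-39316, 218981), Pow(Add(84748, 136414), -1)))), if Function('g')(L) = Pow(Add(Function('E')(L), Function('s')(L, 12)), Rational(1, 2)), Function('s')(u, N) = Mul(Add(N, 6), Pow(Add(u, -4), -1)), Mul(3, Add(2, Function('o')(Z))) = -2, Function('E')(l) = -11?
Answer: Add(Rational(-179665, 221162), Mul(Rational(1, 10), I, Pow(1370, Rational(1, 2)))) ≈ Add(-0.81237, Mul(3.7014, I))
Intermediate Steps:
Function('o')(Z) = Rational(-8, 3) (Function('o')(Z) = Add(-2, Mul(Rational(1, 3), -2)) = Add(-2, Rational(-2, 3)) = Rational(-8, 3))
Function('s')(u, N) = Mul(Pow(Add(-4, u), -1), Add(6, N)) (Function('s')(u, N) = Mul(Add(6, N), Pow(Add(-4, u), -1)) = Mul(Pow(Add(-4, u), -1), Add(6, N)))
Function('g')(L) = Pow(Add(-11, Mul(18, Pow(Add(-4, L), -1))), Rational(1, 2)) (Function('g')(L) = Pow(Add(-11, Mul(Pow(Add(-4, L), -1), Add(6, 12))), Rational(1, 2)) = Pow(Add(-11, Mul(Pow(Add(-4, L), -1), 18)), Rational(1, 2)) = Pow(Add(-11, Mul(18, Pow(Add(-4, L), -1))), Rational(1, 2)))
Add(Function('g')(Function('o')(25)), Mul(-1, Mul(Add(-39316, 218981), Pow(Add(84748, 136414), -1)))) = Add(Pow(Mul(Pow(Add(-4, Rational(-8, 3)), -1), Add(62, Mul(-11, Rational(-8, 3)))), Rational(1, 2)), Mul(-1, Mul(Add(-39316, 218981), Pow(Add(84748, 136414), -1)))) = Add(Pow(Mul(Pow(Rational(-20, 3), -1), Add(62, Rational(88, 3))), Rational(1, 2)), Mul(-1, Mul(179665, Pow(221162, -1)))) = Add(Pow(Mul(Rational(-3, 20), Rational(274, 3)), Rational(1, 2)), Mul(-1, Mul(179665, Rational(1, 221162)))) = Add(Pow(Rational(-137, 10), Rational(1, 2)), Mul(-1, Rational(179665, 221162))) = Add(Mul(Rational(1, 10), I, Pow(1370, Rational(1, 2))), Rational(-179665, 221162)) = Add(Rational(-179665, 221162), Mul(Rational(1, 10), I, Pow(1370, Rational(1, 2))))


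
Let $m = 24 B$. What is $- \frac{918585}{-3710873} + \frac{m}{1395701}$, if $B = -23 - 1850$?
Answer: $\frac{1115258839989}{5179269156973} \approx 0.21533$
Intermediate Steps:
$B = -1873$ ($B = -23 - 1850 = -1873$)
$m = -44952$ ($m = 24 \left(-1873\right) = -44952$)
$- \frac{918585}{-3710873} + \frac{m}{1395701} = - \frac{918585}{-3710873} - \frac{44952}{1395701} = \left(-918585\right) \left(- \frac{1}{3710873}\right) - \frac{44952}{1395701} = \frac{918585}{3710873} - \frac{44952}{1395701} = \frac{1115258839989}{5179269156973}$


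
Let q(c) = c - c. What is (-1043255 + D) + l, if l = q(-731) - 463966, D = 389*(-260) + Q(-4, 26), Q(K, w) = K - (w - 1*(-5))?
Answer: -1608396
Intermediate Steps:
Q(K, w) = -5 + K - w (Q(K, w) = K - (w + 5) = K - (5 + w) = K + (-5 - w) = -5 + K - w)
q(c) = 0
D = -101175 (D = 389*(-260) + (-5 - 4 - 1*26) = -101140 + (-5 - 4 - 26) = -101140 - 35 = -101175)
l = -463966 (l = 0 - 463966 = -463966)
(-1043255 + D) + l = (-1043255 - 101175) - 463966 = -1144430 - 463966 = -1608396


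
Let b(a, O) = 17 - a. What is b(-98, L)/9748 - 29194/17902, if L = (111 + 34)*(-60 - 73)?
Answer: -141262191/87254348 ≈ -1.6190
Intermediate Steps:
L = -19285 (L = 145*(-133) = -19285)
b(-98, L)/9748 - 29194/17902 = (17 - 1*(-98))/9748 - 29194/17902 = (17 + 98)*(1/9748) - 29194*1/17902 = 115*(1/9748) - 14597/8951 = 115/9748 - 14597/8951 = -141262191/87254348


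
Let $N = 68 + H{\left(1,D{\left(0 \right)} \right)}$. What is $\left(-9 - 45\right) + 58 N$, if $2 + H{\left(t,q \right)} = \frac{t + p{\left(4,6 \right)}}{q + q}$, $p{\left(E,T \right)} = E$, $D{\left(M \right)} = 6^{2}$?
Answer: $\frac{136009}{36} \approx 3778.0$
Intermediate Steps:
$D{\left(M \right)} = 36$
$H{\left(t,q \right)} = -2 + \frac{4 + t}{2 q}$ ($H{\left(t,q \right)} = -2 + \frac{t + 4}{q + q} = -2 + \frac{4 + t}{2 q}$)
$N = \frac{4757}{72}$ ($N = 68 + \frac{4 + 1 - 144}{2 \cdot 36} = 68 + \frac{1}{2} \cdot \frac{1}{36} \left(4 + 1 - 144\right) = 68 + \frac{1}{2} \cdot \frac{1}{36} \left(-139\right) = 68 - \frac{139}{72} = \frac{4757}{72} \approx 66.069$)
$\left(-9 - 45\right) + 58 N = \left(-9 - 45\right) + 58 \cdot \frac{4757}{72} = \left(-9 - 45\right) + \frac{137953}{36} = -54 + \frac{137953}{36} = \frac{136009}{36}$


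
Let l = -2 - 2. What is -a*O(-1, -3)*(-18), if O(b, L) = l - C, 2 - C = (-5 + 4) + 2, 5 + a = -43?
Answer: 4320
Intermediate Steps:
a = -48 (a = -5 - 43 = -48)
C = 1 (C = 2 - ((-5 + 4) + 2) = 2 - (-1 + 2) = 2 - 1*1 = 2 - 1 = 1)
l = -4
O(b, L) = -5 (O(b, L) = -4 - 1*1 = -4 - 1 = -5)
-a*O(-1, -3)*(-18) = -(-48*(-5))*(-18) = -240*(-18) = -1*(-4320) = 4320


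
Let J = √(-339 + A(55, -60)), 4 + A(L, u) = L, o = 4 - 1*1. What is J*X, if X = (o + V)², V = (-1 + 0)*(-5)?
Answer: 768*I*√2 ≈ 1086.1*I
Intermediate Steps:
o = 3 (o = 4 - 1 = 3)
V = 5 (V = -1*(-5) = 5)
A(L, u) = -4 + L
J = 12*I*√2 (J = √(-339 + (-4 + 55)) = √(-339 + 51) = √(-288) = 12*I*√2 ≈ 16.971*I)
X = 64 (X = (3 + 5)² = 8² = 64)
J*X = (12*I*√2)*64 = 768*I*√2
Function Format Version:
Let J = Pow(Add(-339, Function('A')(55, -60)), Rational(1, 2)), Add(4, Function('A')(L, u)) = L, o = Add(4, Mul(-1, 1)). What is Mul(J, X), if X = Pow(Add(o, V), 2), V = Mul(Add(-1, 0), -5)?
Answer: Mul(768, I, Pow(2, Rational(1, 2))) ≈ Mul(1086.1, I)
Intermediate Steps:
o = 3 (o = Add(4, -1) = 3)
V = 5 (V = Mul(-1, -5) = 5)
Function('A')(L, u) = Add(-4, L)
J = Mul(12, I, Pow(2, Rational(1, 2))) (J = Pow(Add(-339, Add(-4, 55)), Rational(1, 2)) = Pow(Add(-339, 51), Rational(1, 2)) = Pow(-288, Rational(1, 2)) = Mul(12, I, Pow(2, Rational(1, 2))) ≈ Mul(16.971, I))
X = 64 (X = Pow(Add(3, 5), 2) = Pow(8, 2) = 64)
Mul(J, X) = Mul(Mul(12, I, Pow(2, Rational(1, 2))), 64) = Mul(768, I, Pow(2, Rational(1, 2)))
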